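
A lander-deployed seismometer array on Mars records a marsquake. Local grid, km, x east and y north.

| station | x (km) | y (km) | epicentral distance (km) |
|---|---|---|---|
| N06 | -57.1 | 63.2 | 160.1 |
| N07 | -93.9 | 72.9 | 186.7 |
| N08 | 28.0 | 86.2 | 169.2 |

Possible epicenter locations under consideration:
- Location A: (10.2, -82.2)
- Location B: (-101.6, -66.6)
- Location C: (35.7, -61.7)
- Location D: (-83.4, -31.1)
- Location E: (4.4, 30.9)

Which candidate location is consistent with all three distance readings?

Location A

For each candidate, compare |candidate − station| to the reported distance:
Location A: residuals N06 0.1, N07 0.1, N08 0.1 → max 0.1 km
Location B: residuals N06 22.9, N07 47.0, N08 31.2 → max 47.0 km
Location C: residuals N06 4.5, N07 0.2, N08 21.1 → max 21.1 km
Location D: residuals N06 62.2, N07 82.2, N08 7.4 → max 82.2 km
Location E: residuals N06 90.6, N07 79.8, N08 109.1 → max 109.1 km
Only Location A has all residuals ≈ 0.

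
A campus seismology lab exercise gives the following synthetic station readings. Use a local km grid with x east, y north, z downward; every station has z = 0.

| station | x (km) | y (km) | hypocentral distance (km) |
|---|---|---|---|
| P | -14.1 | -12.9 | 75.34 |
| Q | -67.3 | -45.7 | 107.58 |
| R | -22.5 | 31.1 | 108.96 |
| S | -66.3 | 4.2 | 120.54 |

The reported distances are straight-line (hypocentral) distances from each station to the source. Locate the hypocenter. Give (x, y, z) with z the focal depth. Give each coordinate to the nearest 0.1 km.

Each station gives a sphere (x−x_i)² + (y−y_i)² + z² = d_i² (stations at z=0).
Subtracting the P sphere from Q and R: z² cancels, leaving linear equations in x and y:
-106.4 x − 65.6 y = 355.22
-16.8 x + 88.0 y = -5087.93
Solving: x ≈ 28.906, y ≈ -52.299 km (keep extra digits for the depth step; rounded: 28.9, -52.3).
Then from the P sphere: z² = 75.34² − (x + 14.1)² − (y + 12.9)² with x = 28.906, y = -52.299, so z ≈ 47.690 ≈ 47.7 km.

x ≈ 28.9 km, y ≈ -52.3 km, depth ≈ 47.7 km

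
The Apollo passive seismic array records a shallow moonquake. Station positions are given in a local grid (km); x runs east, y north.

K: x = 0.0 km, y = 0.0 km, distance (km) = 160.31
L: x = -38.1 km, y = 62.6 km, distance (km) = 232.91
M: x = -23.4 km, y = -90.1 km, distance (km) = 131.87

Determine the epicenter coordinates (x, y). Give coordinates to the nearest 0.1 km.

104.7 km east, -121.4 km north

Circle about each station: x² + y² = 160.31²; (x + 38.1)² + (y − 62.6)² = 232.91²; (x + 23.4)² + (y + 90.1)² = 131.87².
Subtracting pairs of circle equations eliminates x²+y² and gives linear equations (the radical axes):
-76.2 x + 125.2 y = -23177.40
-46.8 x − 180.2 y = 16975.17
Solving the 2×2 system: x ≈ 104.7, y ≈ -121.4 km.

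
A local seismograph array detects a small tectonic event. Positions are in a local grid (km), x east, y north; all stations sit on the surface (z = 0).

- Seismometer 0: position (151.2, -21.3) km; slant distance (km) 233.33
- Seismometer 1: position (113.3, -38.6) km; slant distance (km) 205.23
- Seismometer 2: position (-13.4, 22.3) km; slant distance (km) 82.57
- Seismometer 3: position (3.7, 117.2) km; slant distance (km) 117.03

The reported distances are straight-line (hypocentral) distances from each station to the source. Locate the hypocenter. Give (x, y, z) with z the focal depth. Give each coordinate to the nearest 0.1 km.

(-64.2, 44.2, 61.3)

Each station gives a sphere (x−x_i)² + (y−y_i)² + z² = d_i² (stations at z=0).
Subtracting the Seismometer 0 sphere from Seismometer 1 and Seismometer 2: z² cancels, leaving linear equations in x and y:
-75.8 x − 34.6 y = 3335.26
-329.2 x + 87.2 y = 24986.80
Solving: x ≈ -64.187, y ≈ 44.224 km (keep extra digits for the depth step; rounded: -64.2, 44.2).
Then from the Seismometer 0 sphere: z² = 233.33² − (x − 151.2)² − (y + 21.3)² with x = -64.187, y = 44.224, so z ≈ 61.302 ≈ 61.3 km.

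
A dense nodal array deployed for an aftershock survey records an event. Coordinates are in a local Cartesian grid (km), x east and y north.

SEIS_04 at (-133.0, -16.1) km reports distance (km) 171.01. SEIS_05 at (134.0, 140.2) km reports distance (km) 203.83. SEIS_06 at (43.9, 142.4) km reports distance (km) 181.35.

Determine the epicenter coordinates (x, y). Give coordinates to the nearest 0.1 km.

(36.5, -38.8)

Circle about each station: (x + 133.0)² + (y + 16.1)² = 171.01²; (x − 134.0)² + (y − 140.2)² = 203.83²; (x − 43.9)² + (y − 142.4)² = 181.35².
Subtracting the SEIS_04 equation from the SEIS_05 and SEIS_06 equations removes the quadratic terms:
534.0 x + 312.6 y = 7361.58
353.8 x + 317.0 y = 613.36
Solving the 2×2 system: x ≈ 36.5, y ≈ -38.8 km.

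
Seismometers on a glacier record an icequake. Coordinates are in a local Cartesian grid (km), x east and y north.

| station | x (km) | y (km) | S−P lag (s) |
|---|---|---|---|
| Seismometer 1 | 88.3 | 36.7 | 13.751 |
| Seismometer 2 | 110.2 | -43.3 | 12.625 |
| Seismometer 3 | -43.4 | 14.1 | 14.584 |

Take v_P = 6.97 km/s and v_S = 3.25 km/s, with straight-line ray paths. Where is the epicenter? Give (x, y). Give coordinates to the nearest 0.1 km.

(34.9, -27.8)

Distance from S−P lag: d = Δt · v_P v_S / (v_P − v_S) = Δt · (6.97·3.25)/(6.97−3.25) ≈ 6.0894·Δt.
So d_Seismometer 1 = 83.74, d_Seismometer 2 = 76.88, d_Seismometer 3 = 88.81 km.
Circle about each station: (x − 88.3)² + (y − 36.7)² = 83.74²; (x − 110.2)² + (y + 43.3)² = 76.88²; (x + 43.4)² + (y − 14.1)² = 88.81².
Subtracting the Seismometer 1 equation from the Seismometer 2 and Seismometer 3 equations removes the quadratic terms:
43.8 x − 160.0 y = 5977.00
-263.4 x − 45.2 y = -7936.24
Solving the 2×2 system: x ≈ 34.9, y ≈ -27.8 km.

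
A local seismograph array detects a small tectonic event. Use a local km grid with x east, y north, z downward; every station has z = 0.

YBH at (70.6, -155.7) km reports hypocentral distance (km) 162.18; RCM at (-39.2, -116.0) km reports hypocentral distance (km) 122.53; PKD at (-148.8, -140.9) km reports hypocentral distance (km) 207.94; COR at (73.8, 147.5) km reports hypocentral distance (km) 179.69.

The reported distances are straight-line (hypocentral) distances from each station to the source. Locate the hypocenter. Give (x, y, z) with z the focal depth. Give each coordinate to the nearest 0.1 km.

Each station gives a sphere (x−x_i)² + (y−y_i)² + z² = d_i² (stations at z=0).
Subtracting the YBH sphere from RCM and PKD: z² cancels, leaving linear equations in x and y:
-219.6 x + 79.4 y = -2945.46
-438.8 x + 29.6 y = -4169.29
Solving: x ≈ 8.604, y ≈ -13.299 km (keep extra digits for the depth step; rounded: 8.6, -13.3).
Then from the YBH sphere: z² = 162.18² − (x − 70.6)² − (y + 155.7)² with x = 8.604, y = -13.299, so z ≈ 46.699 ≈ 46.7 km.

x ≈ 8.6 km, y ≈ -13.3 km, depth ≈ 46.7 km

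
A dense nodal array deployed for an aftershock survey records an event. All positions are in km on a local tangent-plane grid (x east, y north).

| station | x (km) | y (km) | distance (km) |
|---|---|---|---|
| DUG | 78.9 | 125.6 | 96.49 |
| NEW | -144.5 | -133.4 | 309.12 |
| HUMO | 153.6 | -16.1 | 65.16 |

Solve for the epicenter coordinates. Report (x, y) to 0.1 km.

Circle about each station: (x − 78.9)² + (y − 125.6)² = 96.49²; (x + 144.5)² + (y + 133.4)² = 309.12²; (x − 153.6)² + (y + 16.1)² = 65.16².
Subtracting the DUG equation from the NEW and HUMO equations removes the quadratic terms:
-446.8 x − 518.0 y = -69569.61
149.4 x − 283.4 y = 6916.09
Solving the 2×2 system: x ≈ 114.2, y ≈ 35.8 km.

x ≈ 114.2 km, y ≈ 35.8 km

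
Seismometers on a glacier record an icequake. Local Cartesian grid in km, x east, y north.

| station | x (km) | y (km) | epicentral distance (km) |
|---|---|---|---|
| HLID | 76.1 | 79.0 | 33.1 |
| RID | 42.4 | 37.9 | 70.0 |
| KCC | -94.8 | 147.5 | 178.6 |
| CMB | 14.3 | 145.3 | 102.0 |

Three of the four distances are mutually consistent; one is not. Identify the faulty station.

RID

Solve using three stations at a time. Using HLID, KCC, CMB (subtract circle equations pairwise → linear system) gives (x, y) ≈ (56.4, 52.4).
Distances from that point to each station vs reported:
  HLID: calculated 33.2 vs reported 33.1 → residual 0.1 km
  RID: calculated 20.1 vs reported 70.0 → residual 49.9 km
  KCC: calculated 178.6 vs reported 178.6 → residual 0.0 km
  CMB: calculated 102.0 vs reported 102.0 → residual 0.0 km
HLID, KCC, CMB are mutually consistent (residuals ≈ 0); RID is off by 49.9 km.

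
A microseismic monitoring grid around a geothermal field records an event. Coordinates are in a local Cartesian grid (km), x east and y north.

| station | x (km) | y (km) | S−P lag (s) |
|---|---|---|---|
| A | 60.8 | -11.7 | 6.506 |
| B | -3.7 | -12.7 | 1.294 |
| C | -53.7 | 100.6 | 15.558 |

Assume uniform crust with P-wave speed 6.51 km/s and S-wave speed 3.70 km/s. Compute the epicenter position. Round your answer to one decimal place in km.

Distance from S−P lag: d = Δt · v_P v_S / (v_P − v_S) = Δt · (6.51·3.70)/(6.51−3.70) ≈ 8.5719·Δt.
So d_A = 55.77, d_B = 11.09, d_C = 133.36 km.
Circle about each station: (x − 60.8)² + (y + 11.7)² = 55.77²; (x + 3.7)² + (y + 12.7)² = 11.09²; (x + 53.7)² + (y − 100.6)² = 133.36².
Subtracting pairs of circle equations eliminates x²+y² and gives linear equations (the radical axes):
-129.0 x − 2.0 y = -671.25
-229.0 x + 224.6 y = -5504.08
Solving the 2×2 system: x ≈ 5.5, y ≈ -18.9 km.
Check against A (with the unrounded x, y): √((x − 60.8)²+(y + 11.7)²) = 55.77 ≈ 55.77 km. ✓

(5.5, -18.9)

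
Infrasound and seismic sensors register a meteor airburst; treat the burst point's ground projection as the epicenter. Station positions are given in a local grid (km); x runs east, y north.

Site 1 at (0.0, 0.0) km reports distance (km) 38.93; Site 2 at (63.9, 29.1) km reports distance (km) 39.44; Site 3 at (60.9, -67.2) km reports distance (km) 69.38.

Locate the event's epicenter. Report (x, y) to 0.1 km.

Circle about each station: x² + y² = 38.93²; (x − 63.9)² + (y − 29.1)² = 39.44²; (x − 60.9)² + (y + 67.2)² = 69.38².
Subtracting pairs of circle equations eliminates x²+y² and gives linear equations (the radical axes):
127.8 x + 58.2 y = 4890.05
121.8 x − 134.4 y = 4926.61
Solving the 2×2 system: x ≈ 38.9, y ≈ -1.4 km.

(38.9, -1.4)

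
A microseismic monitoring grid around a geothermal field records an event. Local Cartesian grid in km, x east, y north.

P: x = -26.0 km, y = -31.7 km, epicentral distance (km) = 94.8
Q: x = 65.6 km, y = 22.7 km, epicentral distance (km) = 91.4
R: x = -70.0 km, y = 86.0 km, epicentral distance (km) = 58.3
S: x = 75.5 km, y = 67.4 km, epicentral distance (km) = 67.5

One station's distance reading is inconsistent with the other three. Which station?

Solve using three stations at a time. Using P, Q, R (subtract circle equations pairwise → linear system) gives (x, y) ≈ (-16.6, 62.6).
Distances from that point to each station vs reported:
  P: calculated 94.8 vs reported 94.8 → residual 0.0 km
  Q: calculated 91.4 vs reported 91.4 → residual 0.0 km
  R: calculated 58.3 vs reported 58.3 → residual 0.0 km
  S: calculated 92.2 vs reported 67.5 → residual 24.7 km
P, Q, R are mutually consistent (residuals ≈ 0); S is off by 24.7 km.

S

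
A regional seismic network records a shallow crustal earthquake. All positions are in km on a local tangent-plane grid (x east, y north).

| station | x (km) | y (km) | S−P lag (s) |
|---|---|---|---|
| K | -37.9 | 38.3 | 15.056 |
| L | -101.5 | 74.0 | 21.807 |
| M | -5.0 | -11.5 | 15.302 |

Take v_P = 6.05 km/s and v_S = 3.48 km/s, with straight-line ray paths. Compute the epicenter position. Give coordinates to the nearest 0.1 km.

Distance from S−P lag: d = Δt · v_P v_S / (v_P − v_S) = Δt · (6.05·3.48)/(6.05−3.48) ≈ 8.1922·Δt.
So d_K = 123.34, d_L = 178.65, d_M = 125.36 km.
Circle about each station: (x + 37.9)² + (y − 38.3)² = 123.34²; (x + 101.5)² + (y − 74.0)² = 178.65²; (x + 5.0)² + (y + 11.5)² = 125.36².
Subtracting pairs of circle equations eliminates x²+y² and gives linear equations (the radical axes):
-127.2 x + 71.4 y = -3828.12
65.8 x − 99.6 y = -3248.42
Solving the 2×2 system: x ≈ 76.9, y ≈ 83.4 km.

x ≈ 76.9 km, y ≈ 83.4 km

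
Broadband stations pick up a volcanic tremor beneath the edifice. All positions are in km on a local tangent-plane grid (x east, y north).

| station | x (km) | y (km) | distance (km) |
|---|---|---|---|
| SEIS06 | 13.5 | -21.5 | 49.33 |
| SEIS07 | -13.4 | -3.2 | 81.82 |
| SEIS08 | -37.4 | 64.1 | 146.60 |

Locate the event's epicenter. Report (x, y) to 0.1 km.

(52.5, -51.7)

Circle about each station: (x − 13.5)² + (y + 21.5)² = 49.33²; (x + 13.4)² + (y + 3.2)² = 81.82²; (x + 37.4)² + (y − 64.1)² = 146.60².
Subtracting the SEIS06 equation from the SEIS07 and SEIS08 equations removes the quadratic terms:
-53.8 x + 36.6 y = -4715.76
-101.8 x + 171.2 y = -14195.04
Solving the 2×2 system: x ≈ 52.5, y ≈ -51.7 km.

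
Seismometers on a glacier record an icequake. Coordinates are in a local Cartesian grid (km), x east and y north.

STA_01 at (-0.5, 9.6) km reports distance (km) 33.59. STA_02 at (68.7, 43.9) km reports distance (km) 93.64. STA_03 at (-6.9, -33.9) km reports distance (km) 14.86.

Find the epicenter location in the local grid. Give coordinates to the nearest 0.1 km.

Circle about each station: (x + 0.5)² + (y − 9.6)² = 33.59²; (x − 68.7)² + (y − 43.9)² = 93.64²; (x + 6.9)² + (y + 33.9)² = 14.86².
Subtracting the STA_01 equation from the STA_02 and STA_03 equations removes the quadratic terms:
138.4 x + 68.6 y = -1085.67
-12.8 x − 87.0 y = 2011.88
Solving the 2×2 system: x ≈ 3.9, y ≈ -23.7 km.
Check against STA_01 (with the unrounded x, y): √((x + 0.5)²+(y − 9.6)²) = 33.59 ≈ 33.59 km. ✓

3.9 km east, -23.7 km north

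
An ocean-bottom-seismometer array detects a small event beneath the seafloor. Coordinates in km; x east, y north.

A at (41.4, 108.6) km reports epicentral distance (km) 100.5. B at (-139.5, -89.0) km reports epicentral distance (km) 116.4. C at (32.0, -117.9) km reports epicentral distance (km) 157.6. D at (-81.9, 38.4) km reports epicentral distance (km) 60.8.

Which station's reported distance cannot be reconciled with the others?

B

Solve using three stations at a time. Using A, C, D (subtract circle equations pairwise → linear system) gives (x, y) ≈ (-21.6, 30.3).
Distances from that point to each station vs reported:
  A: calculated 100.5 vs reported 100.5 → residual 0.0 km
  B: calculated 167.7 vs reported 116.4 → residual 51.3 km
  C: calculated 157.6 vs reported 157.6 → residual 0.0 km
  D: calculated 60.8 vs reported 60.8 → residual 0.0 km
A, C, D are mutually consistent (residuals ≈ 0); B is off by 51.3 km.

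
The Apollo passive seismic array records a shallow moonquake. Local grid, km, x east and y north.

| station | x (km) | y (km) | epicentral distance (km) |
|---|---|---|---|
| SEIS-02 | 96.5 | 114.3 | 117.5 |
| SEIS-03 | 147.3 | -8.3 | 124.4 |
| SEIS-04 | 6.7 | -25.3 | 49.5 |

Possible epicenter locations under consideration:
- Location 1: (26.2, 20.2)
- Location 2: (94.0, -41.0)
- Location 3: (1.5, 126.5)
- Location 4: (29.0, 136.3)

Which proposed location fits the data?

For each candidate, compare |candidate − station| to the reported distance:
Location 1: residuals SEIS-02 0.0, SEIS-03 0.0, SEIS-04 0.0 → max 0.0 km
Location 2: residuals SEIS-02 37.8, SEIS-03 61.9, SEIS-04 39.2 → max 61.9 km
Location 3: residuals SEIS-02 21.7, SEIS-03 74.2, SEIS-04 102.4 → max 102.4 km
Location 4: residuals SEIS-02 46.5, SEIS-03 62.4, SEIS-04 113.6 → max 113.6 km
Only Location 1 has all residuals ≈ 0.

Location 1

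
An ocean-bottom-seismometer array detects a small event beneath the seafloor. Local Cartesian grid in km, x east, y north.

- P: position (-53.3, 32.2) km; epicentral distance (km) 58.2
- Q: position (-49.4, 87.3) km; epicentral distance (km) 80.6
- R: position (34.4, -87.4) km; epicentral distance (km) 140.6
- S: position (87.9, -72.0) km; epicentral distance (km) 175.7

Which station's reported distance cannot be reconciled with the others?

Solve using three stations at a time. Using Q, R, S (subtract circle equations pairwise → linear system) gives (x, y) ≈ (-68.1, 8.9).
Distances from that point to each station vs reported:
  P: calculated 27.6 vs reported 58.2 → residual 30.6 km
  Q: calculated 80.6 vs reported 80.6 → residual 0.0 km
  R: calculated 140.6 vs reported 140.6 → residual 0.0 km
  S: calculated 175.7 vs reported 175.7 → residual 0.0 km
Q, R, S are mutually consistent (residuals ≈ 0); P is off by 30.6 km.

P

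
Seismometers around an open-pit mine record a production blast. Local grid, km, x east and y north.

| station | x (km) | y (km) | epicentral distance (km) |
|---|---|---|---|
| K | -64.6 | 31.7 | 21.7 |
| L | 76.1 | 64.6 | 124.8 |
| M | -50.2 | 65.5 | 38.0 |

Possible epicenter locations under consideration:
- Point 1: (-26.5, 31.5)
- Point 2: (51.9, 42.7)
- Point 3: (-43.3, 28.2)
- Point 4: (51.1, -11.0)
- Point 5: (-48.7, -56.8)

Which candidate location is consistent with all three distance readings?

For each candidate, compare |candidate − station| to the reported distance:
Point 1: residuals K 16.4, L 17.0, M 3.4 → max 17.0 km
Point 2: residuals K 95.3, L 92.2, M 66.6 → max 95.3 km
Point 3: residuals K 0.1, L 0.0, M 0.1 → max 0.1 km
Point 4: residuals K 101.6, L 45.2, M 88.9 → max 101.6 km
Point 5: residuals K 68.2, L 49.3, M 84.3 → max 84.3 km
Only Point 3 has all residuals ≈ 0.

Point 3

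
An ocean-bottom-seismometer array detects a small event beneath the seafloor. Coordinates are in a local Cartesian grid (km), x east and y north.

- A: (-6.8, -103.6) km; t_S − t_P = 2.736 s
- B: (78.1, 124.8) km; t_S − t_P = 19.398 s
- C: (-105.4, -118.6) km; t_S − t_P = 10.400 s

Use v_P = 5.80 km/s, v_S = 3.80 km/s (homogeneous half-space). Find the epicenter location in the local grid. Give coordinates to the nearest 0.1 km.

(0.3, -74.3)

Distance from S−P lag: d = Δt · v_P v_S / (v_P − v_S) = Δt · (5.80·3.80)/(5.80−3.80) ≈ 11.0200·Δt.
So d_A = 30.15, d_B = 213.77, d_C = 114.61 km.
Circle about each station: (x + 6.8)² + (y + 103.6)² = 30.15²; (x − 78.1)² + (y − 124.8)² = 213.77²; (x + 105.4)² + (y + 118.6)² = 114.61².
Subtracting pairs of circle equations eliminates x²+y² and gives linear equations (the radical axes):
169.8 x + 456.8 y = -33893.14
-197.2 x − 30.0 y = 2169.49
Solving the 2×2 system: x ≈ 0.3, y ≈ -74.3 km.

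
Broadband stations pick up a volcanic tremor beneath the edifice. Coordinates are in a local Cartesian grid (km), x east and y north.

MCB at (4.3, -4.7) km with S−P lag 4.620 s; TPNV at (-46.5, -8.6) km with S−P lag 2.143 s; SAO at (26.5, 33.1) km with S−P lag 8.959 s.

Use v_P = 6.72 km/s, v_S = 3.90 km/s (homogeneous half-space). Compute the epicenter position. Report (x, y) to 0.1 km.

-34.0 km east, -24.1 km north

Distance from S−P lag: d = Δt · v_P v_S / (v_P − v_S) = Δt · (6.72·3.90)/(6.72−3.90) ≈ 9.2936·Δt.
So d_MCB = 42.94, d_TPNV = 19.92, d_SAO = 83.26 km.
Circle about each station: (x − 4.3)² + (y + 4.7)² = 42.94²; (x + 46.5)² + (y + 8.6)² = 19.92²; (x − 26.5)² + (y − 33.1)² = 83.26².
Subtracting pairs of circle equations eliminates x²+y² and gives linear equations (the radical axes):
-101.6 x − 7.8 y = 3642.67
44.4 x + 75.6 y = -3331.10
Solving the 2×2 system: x ≈ -34.0, y ≈ -24.1 km.
Check against MCB (with the unrounded x, y): √((x − 4.3)²+(y + 4.7)²) = 42.93 ≈ 42.94 km. ✓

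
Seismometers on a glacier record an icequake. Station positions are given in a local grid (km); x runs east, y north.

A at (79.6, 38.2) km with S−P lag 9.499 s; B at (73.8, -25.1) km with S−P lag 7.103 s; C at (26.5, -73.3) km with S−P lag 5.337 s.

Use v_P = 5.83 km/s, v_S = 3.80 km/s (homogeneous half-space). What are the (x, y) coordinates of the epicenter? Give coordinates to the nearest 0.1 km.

Distance from S−P lag: d = Δt · v_P v_S / (v_P − v_S) = Δt · (5.83·3.80)/(5.83−3.80) ≈ 10.9133·Δt.
So d_A = 103.67, d_B = 77.52, d_C = 58.24 km.
Circle about each station: (x − 79.6)² + (y − 38.2)² = 103.67²; (x − 73.8)² + (y + 25.1)² = 77.52²; (x − 26.5)² + (y + 73.3)² = 58.24².
Subtracting the A equation from the B and C equations removes the quadratic terms:
-11.6 x − 126.6 y = 3019.17
-106.2 x − 223.0 y = 5635.31
Solving the 2×2 system: x ≈ -3.7, y ≈ -23.5 km.

x ≈ -3.7 km, y ≈ -23.5 km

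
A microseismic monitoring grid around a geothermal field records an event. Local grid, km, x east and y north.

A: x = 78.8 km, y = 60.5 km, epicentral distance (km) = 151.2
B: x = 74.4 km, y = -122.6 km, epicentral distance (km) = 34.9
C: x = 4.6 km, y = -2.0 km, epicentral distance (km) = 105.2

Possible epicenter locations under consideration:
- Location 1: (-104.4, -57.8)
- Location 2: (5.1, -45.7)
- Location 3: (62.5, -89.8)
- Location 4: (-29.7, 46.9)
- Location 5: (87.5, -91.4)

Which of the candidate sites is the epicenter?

Location 3

For each candidate, compare |candidate − station| to the reported distance:
Location 1: residuals A 66.9, B 155.3, C 17.3 → max 155.3 km
Location 2: residuals A 21.9, B 68.6, C 61.5 → max 68.6 km
Location 3: residuals A 0.0, B 0.0, C 0.0 → max 0.0 km
Location 4: residuals A 41.9, B 164.0, C 45.5 → max 164.0 km
Location 5: residuals A 0.9, B 1.1, C 16.7 → max 16.7 km
Only Location 3 has all residuals ≈ 0.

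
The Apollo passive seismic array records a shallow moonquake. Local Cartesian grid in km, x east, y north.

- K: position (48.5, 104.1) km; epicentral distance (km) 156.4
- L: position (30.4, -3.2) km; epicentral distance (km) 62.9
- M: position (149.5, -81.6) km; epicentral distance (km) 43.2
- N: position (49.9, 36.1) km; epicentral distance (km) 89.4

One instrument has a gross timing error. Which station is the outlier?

Solve using three stations at a time. Using K, L, N (subtract circle equations pairwise → linear system) gives (x, y) ≈ (71.7, -50.5).
Distances from that point to each station vs reported:
  K: calculated 156.4 vs reported 156.4 → residual 0.0 km
  L: calculated 62.8 vs reported 62.9 → residual 0.1 km
  M: calculated 83.8 vs reported 43.2 → residual 40.6 km
  N: calculated 89.3 vs reported 89.4 → residual 0.1 km
K, L, N are mutually consistent (residuals ≈ 0); M is off by 40.6 km.

M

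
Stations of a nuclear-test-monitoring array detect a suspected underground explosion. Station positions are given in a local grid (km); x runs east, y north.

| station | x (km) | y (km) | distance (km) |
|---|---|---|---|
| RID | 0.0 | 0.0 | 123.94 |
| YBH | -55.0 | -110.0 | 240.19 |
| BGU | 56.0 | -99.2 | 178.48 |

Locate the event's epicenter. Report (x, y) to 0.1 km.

Circle about each station: x² + y² = 123.94²; (x + 55.0)² + (y + 110.0)² = 240.19²; (x − 56.0)² + (y + 99.2)² = 178.48².
Subtracting the RID equation from the YBH and BGU equations removes the quadratic terms:
-110.0 x − 220.0 y = -27205.11
112.0 x − 198.4 y = -3517.35
Solving the 2×2 system: x ≈ 99.5, y ≈ 73.9 km.

99.5 km east, 73.9 km north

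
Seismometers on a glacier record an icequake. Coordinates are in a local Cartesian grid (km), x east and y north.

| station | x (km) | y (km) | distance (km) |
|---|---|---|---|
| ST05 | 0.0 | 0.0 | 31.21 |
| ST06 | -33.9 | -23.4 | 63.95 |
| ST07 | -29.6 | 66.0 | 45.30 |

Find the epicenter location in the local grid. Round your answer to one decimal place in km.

-0.6 km east, 31.2 km north

Circle about each station: x² + y² = 31.21²; (x + 33.9)² + (y + 23.4)² = 63.95²; (x + 29.6)² + (y − 66.0)² = 45.30².
Subtracting the ST05 equation from the ST06 and ST07 equations removes the quadratic terms:
-67.8 x − 46.8 y = -1418.77
-59.2 x + 132.0 y = 4154.13
Solving the 2×2 system: x ≈ -0.6, y ≈ 31.2 km.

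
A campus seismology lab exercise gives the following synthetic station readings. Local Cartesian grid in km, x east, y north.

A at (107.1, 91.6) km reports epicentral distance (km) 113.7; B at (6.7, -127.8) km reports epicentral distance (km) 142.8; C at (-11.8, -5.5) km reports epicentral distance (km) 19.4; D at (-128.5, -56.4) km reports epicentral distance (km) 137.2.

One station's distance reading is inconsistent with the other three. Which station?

A

Solve using three stations at a time. Using B, C, D (subtract circle equations pairwise → linear system) gives (x, y) ≈ (-10.7, 13.9).
Distances from that point to each station vs reported:
  A: calculated 141.1 vs reported 113.7 → residual 27.4 km
  B: calculated 142.8 vs reported 142.8 → residual 0.0 km
  C: calculated 19.5 vs reported 19.4 → residual 0.1 km
  D: calculated 137.2 vs reported 137.2 → residual 0.0 km
B, C, D are mutually consistent (residuals ≈ 0); A is off by 27.4 km.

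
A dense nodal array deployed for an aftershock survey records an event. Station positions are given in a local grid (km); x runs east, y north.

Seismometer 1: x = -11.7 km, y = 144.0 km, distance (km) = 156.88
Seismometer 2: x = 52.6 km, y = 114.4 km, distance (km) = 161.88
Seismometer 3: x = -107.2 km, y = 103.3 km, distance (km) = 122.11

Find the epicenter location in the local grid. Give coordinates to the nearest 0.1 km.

Circle about each station: (x + 11.7)² + (y − 144.0)² = 156.88²; (x − 52.6)² + (y − 114.4)² = 161.88²; (x + 107.2)² + (y − 103.3)² = 122.11².
Subtracting pairs of circle equations eliminates x²+y² and gives linear equations (the radical axes):
128.6 x − 59.2 y = -6612.57
-191.0 x − 81.4 y = 10990.32
Solving the 2×2 system: x ≈ -54.6, y ≈ -6.9 km.
Check against Seismometer 1 (with the unrounded x, y): √((x + 11.7)²+(y − 144.0)²) = 156.88 ≈ 156.88 km. ✓

(-54.6, -6.9)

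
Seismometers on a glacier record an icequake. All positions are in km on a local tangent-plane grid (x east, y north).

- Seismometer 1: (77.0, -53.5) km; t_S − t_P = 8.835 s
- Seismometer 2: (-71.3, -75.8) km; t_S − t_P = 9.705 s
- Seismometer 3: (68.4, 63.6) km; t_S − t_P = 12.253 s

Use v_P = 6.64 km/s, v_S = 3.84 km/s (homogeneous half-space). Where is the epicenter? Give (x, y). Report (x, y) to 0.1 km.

Distance from S−P lag: d = Δt · v_P v_S / (v_P − v_S) = Δt · (6.64·3.84)/(6.64−3.84) ≈ 9.1063·Δt.
So d_Seismometer 1 = 80.45, d_Seismometer 2 = 88.38, d_Seismometer 3 = 111.58 km.
Circle about each station: (x − 77.0)² + (y + 53.5)² = 80.45²; (x + 71.3)² + (y + 75.8)² = 88.38²; (x − 68.4)² + (y − 63.6)² = 111.58².
Subtracting pairs of circle equations eliminates x²+y² and gives linear equations (the radical axes):
-296.6 x − 44.6 y = 699.26
-17.2 x + 234.2 y = -6045.62
Solving the 2×2 system: x ≈ 1.5, y ≈ -25.7 km.

1.5 km east, -25.7 km north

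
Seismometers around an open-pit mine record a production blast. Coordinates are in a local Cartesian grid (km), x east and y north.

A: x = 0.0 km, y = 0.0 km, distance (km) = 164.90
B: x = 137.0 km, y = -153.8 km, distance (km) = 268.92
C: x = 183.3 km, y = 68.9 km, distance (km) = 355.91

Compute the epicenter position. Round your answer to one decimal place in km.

Circle about each station: x² + y² = 164.90²; (x − 137.0)² + (y + 153.8)² = 268.92²; (x − 183.3)² + (y − 68.9)² = 355.91².
Subtracting the A equation from the B and C equations removes the quadratic terms:
274.0 x − 307.6 y = -2702.52
366.6 x + 137.8 y = -61133.82
Solving the 2×2 system: x ≈ -127.4, y ≈ -104.7 km.
Check against A (with the unrounded x, y): √(x²+y²) = 164.91 ≈ 164.90 km. ✓

(-127.4, -104.7)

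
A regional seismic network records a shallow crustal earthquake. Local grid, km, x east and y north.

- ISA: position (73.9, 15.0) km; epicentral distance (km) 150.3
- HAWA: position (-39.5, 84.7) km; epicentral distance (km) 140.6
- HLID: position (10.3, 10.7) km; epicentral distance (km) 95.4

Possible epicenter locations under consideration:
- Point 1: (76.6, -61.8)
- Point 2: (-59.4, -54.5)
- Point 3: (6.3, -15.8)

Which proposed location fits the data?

Point 2

For each candidate, compare |candidate − station| to the reported distance:
Point 1: residuals ISA 73.5, HAWA 46.3, HLID 2.8 → max 73.5 km
Point 2: residuals ISA 0.0, HAWA 0.0, HLID 0.0 → max 0.0 km
Point 3: residuals ISA 76.0, HAWA 30.2, HLID 68.6 → max 76.0 km
Only Point 2 has all residuals ≈ 0.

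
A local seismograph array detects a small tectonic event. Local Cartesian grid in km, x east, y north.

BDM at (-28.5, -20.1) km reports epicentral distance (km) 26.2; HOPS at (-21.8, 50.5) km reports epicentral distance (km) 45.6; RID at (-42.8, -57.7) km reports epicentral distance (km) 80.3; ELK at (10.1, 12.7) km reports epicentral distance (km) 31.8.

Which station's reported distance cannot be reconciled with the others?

RID

Solve using three stations at a time. Using BDM, HOPS, ELK (subtract circle equations pairwise → linear system) gives (x, y) ≈ (-20.7, 4.9).
Distances from that point to each station vs reported:
  BDM: calculated 26.2 vs reported 26.2 → residual 0.0 km
  HOPS: calculated 45.6 vs reported 45.6 → residual 0.0 km
  RID: calculated 66.4 vs reported 80.3 → residual 13.9 km
  ELK: calculated 31.8 vs reported 31.8 → residual 0.0 km
BDM, HOPS, ELK are mutually consistent (residuals ≈ 0); RID is off by 13.9 km.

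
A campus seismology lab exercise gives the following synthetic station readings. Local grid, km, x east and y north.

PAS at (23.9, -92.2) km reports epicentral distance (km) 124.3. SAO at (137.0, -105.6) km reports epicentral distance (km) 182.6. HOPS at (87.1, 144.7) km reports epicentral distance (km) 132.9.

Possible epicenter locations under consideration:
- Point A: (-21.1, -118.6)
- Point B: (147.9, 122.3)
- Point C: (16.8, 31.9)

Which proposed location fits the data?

For each candidate, compare |candidate − station| to the reported distance:
Point A: residuals PAS 72.1, SAO 24.0, HOPS 151.8 → max 151.8 km
Point B: residuals PAS 123.5, SAO 45.6, HOPS 68.1 → max 123.5 km
Point C: residuals PAS 0.0, SAO 0.0, HOPS 0.0 → max 0.0 km
Only Point C has all residuals ≈ 0.

Point C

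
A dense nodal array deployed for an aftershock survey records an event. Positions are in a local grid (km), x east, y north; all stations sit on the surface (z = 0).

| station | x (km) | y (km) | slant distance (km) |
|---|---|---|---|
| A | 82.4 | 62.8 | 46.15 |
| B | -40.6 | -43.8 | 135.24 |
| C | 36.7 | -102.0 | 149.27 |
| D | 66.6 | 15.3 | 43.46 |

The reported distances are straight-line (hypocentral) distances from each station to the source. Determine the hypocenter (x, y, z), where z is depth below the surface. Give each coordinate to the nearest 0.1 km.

x ≈ 58.6 km, y ≈ 41.8 km, depth ≈ 33.5 km

Each station gives a sphere (x−x_i)² + (y−y_i)² + z² = d_i² (stations at z=0).
Subtracting the A sphere from B and C: z² cancels, leaving linear equations in x and y:
-246.0 x − 213.2 y = -23326.84
-91.4 x − 329.6 y = -19134.42
Solving: x ≈ 58.593, y ≈ 41.805 km (keep extra digits for the depth step; rounded: 58.6, 41.8).
Then from the A sphere: z² = 46.15² − (x − 82.4)² − (y − 62.8)² with x = 58.593, y = 41.805, so z ≈ 33.500 ≈ 33.5 km.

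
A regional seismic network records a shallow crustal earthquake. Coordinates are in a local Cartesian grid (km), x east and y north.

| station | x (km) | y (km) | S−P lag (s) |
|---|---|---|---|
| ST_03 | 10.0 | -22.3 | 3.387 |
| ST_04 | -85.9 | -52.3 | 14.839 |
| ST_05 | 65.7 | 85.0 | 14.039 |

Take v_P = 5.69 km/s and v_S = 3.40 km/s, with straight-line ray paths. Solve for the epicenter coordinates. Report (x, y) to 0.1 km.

37.5 km east, -30.2 km north

Distance from S−P lag: d = Δt · v_P v_S / (v_P − v_S) = Δt · (5.69·3.40)/(5.69−3.40) ≈ 8.4480·Δt.
So d_ST_03 = 28.61, d_ST_04 = 125.36, d_ST_05 = 118.60 km.
Circle about each station: (x − 10.0)² + (y + 22.3)² = 28.61²; (x + 85.9)² + (y + 52.3)² = 125.36²; (x − 65.7)² + (y − 85.0)² = 118.60².
Subtracting the ST_03 equation from the ST_04 and ST_05 equations removes the quadratic terms:
-191.8 x − 60.0 y = -5379.79
111.4 x + 214.6 y = -2303.23
Solving the 2×2 system: x ≈ 37.5, y ≈ -30.2 km.
Check against ST_03 (with the unrounded x, y): √((x − 10.0)²+(y + 22.3)²) = 28.61 ≈ 28.61 km. ✓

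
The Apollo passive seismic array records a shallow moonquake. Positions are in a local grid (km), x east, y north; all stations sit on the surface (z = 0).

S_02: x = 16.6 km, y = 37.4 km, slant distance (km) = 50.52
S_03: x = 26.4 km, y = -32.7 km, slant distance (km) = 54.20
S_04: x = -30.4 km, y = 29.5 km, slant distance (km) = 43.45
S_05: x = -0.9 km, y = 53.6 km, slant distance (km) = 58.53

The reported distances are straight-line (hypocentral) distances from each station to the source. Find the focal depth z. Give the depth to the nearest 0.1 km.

z ≈ 24.3 km

Each station gives a sphere (x−x_i)² + (y−y_i)² + z² = d_i² (stations at z=0).
Subtracting the S_02 sphere from S_03 and S_04: z² cancels, leaving linear equations in x and y:
19.6 x − 140.2 y = -293.44
-94.0 x − 15.8 y = 784.46
Solving: x ≈ -8.497, y ≈ 0.905 km (keep extra digits for the depth step; rounded: -8.5, 0.9).
Then from the S_02 sphere: z² = 50.52² − (x − 16.6)² − (y − 37.4)² with x = -8.497, y = 0.905, so z ≈ 24.301 ≈ 24.3 km.
Check against S_05 (with the unrounded solution): distance 58.52 ≈ 58.53 km. ✓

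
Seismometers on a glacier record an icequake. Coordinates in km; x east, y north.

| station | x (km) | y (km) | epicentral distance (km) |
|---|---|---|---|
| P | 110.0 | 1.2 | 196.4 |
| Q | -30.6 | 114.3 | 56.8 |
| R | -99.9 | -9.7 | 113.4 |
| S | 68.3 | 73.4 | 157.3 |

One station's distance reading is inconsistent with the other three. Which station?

P

Solve using three stations at a time. Using Q, R, S (subtract circle equations pairwise → linear system) gives (x, y) ≈ (-86.2, 102.9).
Distances from that point to each station vs reported:
  P: calculated 221.0 vs reported 196.4 → residual 24.6 km
  Q: calculated 56.8 vs reported 56.8 → residual 0.0 km
  R: calculated 113.4 vs reported 113.4 → residual 0.0 km
  S: calculated 157.3 vs reported 157.3 → residual 0.0 km
Q, R, S are mutually consistent (residuals ≈ 0); P is off by 24.6 km.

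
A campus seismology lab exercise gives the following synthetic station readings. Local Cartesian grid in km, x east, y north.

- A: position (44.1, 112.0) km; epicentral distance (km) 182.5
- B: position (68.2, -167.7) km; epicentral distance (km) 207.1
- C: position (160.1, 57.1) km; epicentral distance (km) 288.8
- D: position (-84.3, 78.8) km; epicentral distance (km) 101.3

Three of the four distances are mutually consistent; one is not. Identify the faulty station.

Solve using three stations at a time. Using A, B, D (subtract circle equations pairwise → linear system) gives (x, y) ≈ (-79.4, -22.4).
Distances from that point to each station vs reported:
  A: calculated 182.5 vs reported 182.5 → residual 0.0 km
  B: calculated 207.1 vs reported 207.1 → residual 0.0 km
  C: calculated 252.3 vs reported 288.8 → residual 36.5 km
  D: calculated 101.3 vs reported 101.3 → residual 0.0 km
A, B, D are mutually consistent (residuals ≈ 0); C is off by 36.5 km.

C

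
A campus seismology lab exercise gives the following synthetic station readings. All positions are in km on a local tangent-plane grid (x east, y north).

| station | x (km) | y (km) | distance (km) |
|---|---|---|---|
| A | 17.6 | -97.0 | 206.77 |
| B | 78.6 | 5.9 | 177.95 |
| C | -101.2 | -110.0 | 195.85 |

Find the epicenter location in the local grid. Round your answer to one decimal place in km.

x ≈ -80.9 km, y ≈ 84.8 km

Circle about each station: (x − 17.6)² + (y + 97.0)² = 206.77²; (x − 78.6)² + (y − 5.9)² = 177.95²; (x + 101.2)² + (y + 110.0)² = 195.85².
Subtracting pairs of circle equations eliminates x²+y² and gives linear equations (the radical axes):
122.0 x + 205.8 y = 7581.64
-237.6 x − 26.0 y = 17019.29
Solving the 2×2 system: x ≈ -80.9, y ≈ 84.8 km.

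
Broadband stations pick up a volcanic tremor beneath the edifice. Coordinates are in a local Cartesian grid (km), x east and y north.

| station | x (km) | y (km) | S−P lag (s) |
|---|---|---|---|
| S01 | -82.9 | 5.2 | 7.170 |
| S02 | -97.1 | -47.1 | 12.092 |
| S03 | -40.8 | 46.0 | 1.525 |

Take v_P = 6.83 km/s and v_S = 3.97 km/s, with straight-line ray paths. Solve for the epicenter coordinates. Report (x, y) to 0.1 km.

Distance from S−P lag: d = Δt · v_P v_S / (v_P − v_S) = Δt · (6.83·3.97)/(6.83−3.97) ≈ 9.4808·Δt.
So d_S01 = 67.98, d_S02 = 114.64, d_S03 = 14.46 km.
Circle about each station: (x + 82.9)² + (y − 5.2)² = 67.98²; (x + 97.1)² + (y + 47.1)² = 114.64²; (x + 40.8)² + (y − 46.0)² = 14.46².
Subtracting the S01 equation from the S02 and S03 equations removes the quadratic terms:
-28.4 x − 104.6 y = -3773.68
84.2 x + 81.6 y = 1293.38
Solving the 2×2 system: x ≈ -26.6, y ≈ 43.3 km.

-26.6 km east, 43.3 km north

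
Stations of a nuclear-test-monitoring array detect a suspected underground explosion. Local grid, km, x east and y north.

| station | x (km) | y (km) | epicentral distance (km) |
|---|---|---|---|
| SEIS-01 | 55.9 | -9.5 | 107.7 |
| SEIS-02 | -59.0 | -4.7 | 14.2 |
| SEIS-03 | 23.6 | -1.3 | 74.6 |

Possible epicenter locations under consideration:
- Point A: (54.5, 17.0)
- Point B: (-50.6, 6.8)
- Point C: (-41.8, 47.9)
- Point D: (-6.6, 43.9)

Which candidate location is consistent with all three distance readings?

For each candidate, compare |candidate − station| to the reported distance:
Point A: residuals SEIS-01 81.2, SEIS-02 101.4, SEIS-03 38.7 → max 101.4 km
Point B: residuals SEIS-01 0.0, SEIS-02 0.0, SEIS-03 0.0 → max 0.0 km
Point C: residuals SEIS-01 5.6, SEIS-02 41.1, SEIS-03 7.2 → max 41.1 km
Point D: residuals SEIS-01 25.5, SEIS-02 57.3, SEIS-03 20.2 → max 57.3 km
Only Point B has all residuals ≈ 0.

Point B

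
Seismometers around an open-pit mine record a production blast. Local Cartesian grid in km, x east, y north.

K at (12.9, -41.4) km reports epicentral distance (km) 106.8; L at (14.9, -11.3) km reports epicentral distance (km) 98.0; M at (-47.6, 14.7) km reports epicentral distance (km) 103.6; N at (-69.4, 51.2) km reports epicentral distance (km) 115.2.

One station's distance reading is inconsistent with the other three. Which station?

Solve using three stations at a time. Using K, M, N (subtract circle equations pairwise → linear system) gives (x, y) ≈ (45.2, 60.1).
Distances from that point to each station vs reported:
  K: calculated 106.6 vs reported 106.8 → residual 0.2 km
  L: calculated 77.6 vs reported 98.0 → residual 20.4 km
  M: calculated 103.3 vs reported 103.6 → residual 0.3 km
  N: calculated 115.0 vs reported 115.2 → residual 0.2 km
K, M, N are mutually consistent (residuals ≈ 0); L is off by 20.4 km.

L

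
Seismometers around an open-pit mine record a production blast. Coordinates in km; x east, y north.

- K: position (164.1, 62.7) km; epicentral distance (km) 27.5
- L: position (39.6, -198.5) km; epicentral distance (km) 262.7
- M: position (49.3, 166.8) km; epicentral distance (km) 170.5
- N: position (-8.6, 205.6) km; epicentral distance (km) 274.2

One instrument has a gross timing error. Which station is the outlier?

Solve using three stations at a time. Using K, L, M (subtract circle equations pairwise → linear system) gives (x, y) ≈ (158.4, 35.8).
Distances from that point to each station vs reported:
  K: calculated 27.5 vs reported 27.5 → residual 0.0 km
  L: calculated 262.7 vs reported 262.7 → residual 0.0 km
  M: calculated 170.5 vs reported 170.5 → residual 0.0 km
  N: calculated 238.2 vs reported 274.2 → residual 36.0 km
K, L, M are mutually consistent (residuals ≈ 0); N is off by 36.0 km.

N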